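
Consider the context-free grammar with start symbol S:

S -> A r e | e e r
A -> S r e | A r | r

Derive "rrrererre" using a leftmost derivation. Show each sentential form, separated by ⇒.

S ⇒ Are   [S -> A r e]
Are ⇒ Arre   [A -> A r]
Arre ⇒ Srerre   [A -> S r e]
Srerre ⇒ Arererre   [S -> A r e]
Arererre ⇒ Arrererre   [A -> A r]
Arrererre ⇒ rrrererre   [A -> r]

S ⇒ Are ⇒ Arre ⇒ Srerre ⇒ Arererre ⇒ Arrererre ⇒ rrrererre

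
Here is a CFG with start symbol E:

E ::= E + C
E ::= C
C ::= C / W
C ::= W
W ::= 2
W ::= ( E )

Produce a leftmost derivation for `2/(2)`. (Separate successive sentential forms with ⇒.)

E⇒C⇒C/W⇒W/W⇒2/W⇒2/(E)⇒2/(C)⇒2/(W)⇒2/(2)

E ⇒ C   [E ::= C]
C ⇒ C/W   [C ::= C / W]
C/W ⇒ W/W   [C ::= W]
W/W ⇒ 2/W   [W ::= 2]
2/W ⇒ 2/(E)   [W ::= ( E )]
2/(E) ⇒ 2/(C)   [E ::= C]
2/(C) ⇒ 2/(W)   [C ::= W]
2/(W) ⇒ 2/(2)   [W ::= 2]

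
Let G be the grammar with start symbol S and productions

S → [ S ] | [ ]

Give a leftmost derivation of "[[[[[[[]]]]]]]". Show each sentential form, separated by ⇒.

S ⇒ [S]   [S → [ S ]]
[S] ⇒ [[S]]   [S → [ S ]]
[[S]] ⇒ [[[S]]]   [S → [ S ]]
[[[S]]] ⇒ [[[[S]]]]   [S → [ S ]]
[[[[S]]]] ⇒ [[[[[S]]]]]   [S → [ S ]]
[[[[[S]]]]] ⇒ [[[[[[S]]]]]]   [S → [ S ]]
[[[[[[S]]]]]] ⇒ [[[[[[[]]]]]]]   [S → [ ]]

S ⇒ [S] ⇒ [[S]] ⇒ [[[S]]] ⇒ [[[[S]]]] ⇒ [[[[[S]]]]] ⇒ [[[[[[S]]]]]] ⇒ [[[[[[[]]]]]]]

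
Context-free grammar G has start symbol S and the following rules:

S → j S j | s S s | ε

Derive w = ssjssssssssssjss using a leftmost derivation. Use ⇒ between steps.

S ⇒ sSs ⇒ ssSss ⇒ ssjSjss ⇒ ssjsSsjss ⇒ ssjssSssjss ⇒ ssjsssSsssjss ⇒ ssjssssSssssjss ⇒ ssjsssssSsssssjss ⇒ ssjssssssssssjss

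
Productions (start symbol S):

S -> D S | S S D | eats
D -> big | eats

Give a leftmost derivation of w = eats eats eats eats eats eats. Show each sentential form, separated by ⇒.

S ⇒ S S D ⇒ S S D S D ⇒ D S S D S D ⇒ eats S S D S D ⇒ eats eats S D S D ⇒ eats eats eats D S D ⇒ eats eats eats eats S D ⇒ eats eats eats eats eats D ⇒ eats eats eats eats eats eats

S ⇒ S S D   [S -> S S D]
S S D ⇒ S S D S D   [S -> S S D]
S S D S D ⇒ D S S D S D   [S -> D S]
D S S D S D ⇒ eats S S D S D   [D -> eats]
eats S S D S D ⇒ eats eats S D S D   [S -> eats]
eats eats S D S D ⇒ eats eats eats D S D   [S -> eats]
eats eats eats D S D ⇒ eats eats eats eats S D   [D -> eats]
eats eats eats eats S D ⇒ eats eats eats eats eats D   [S -> eats]
eats eats eats eats eats D ⇒ eats eats eats eats eats eats   [D -> eats]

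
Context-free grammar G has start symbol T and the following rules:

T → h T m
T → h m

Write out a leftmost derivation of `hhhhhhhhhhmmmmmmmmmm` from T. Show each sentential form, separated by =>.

T => hTm => hhTmm => hhhTmmm => hhhhTmmmm => hhhhhTmmmmm => hhhhhhTmmmmmm => hhhhhhhTmmmmmmm => hhhhhhhhTmmmmmmmm => hhhhhhhhhTmmmmmmmmm => hhhhhhhhhhmmmmmmmmmm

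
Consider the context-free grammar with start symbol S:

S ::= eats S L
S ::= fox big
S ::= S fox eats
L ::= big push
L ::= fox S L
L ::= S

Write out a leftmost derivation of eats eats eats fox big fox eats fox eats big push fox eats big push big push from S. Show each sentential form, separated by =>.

S => eats S L => eats eats S L L => eats eats S fox eats L L => eats eats eats S L fox eats L L => eats eats eats S fox eats L fox eats L L => eats eats eats S fox eats fox eats L fox eats L L => eats eats eats fox big fox eats fox eats L fox eats L L => eats eats eats fox big fox eats fox eats big push fox eats L L => eats eats eats fox big fox eats fox eats big push fox eats big push L => eats eats eats fox big fox eats fox eats big push fox eats big push big push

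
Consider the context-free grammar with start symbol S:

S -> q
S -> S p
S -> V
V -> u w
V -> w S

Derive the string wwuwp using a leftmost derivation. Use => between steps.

S => V => wS => wV => wwS => wwSp => wwVp => wwuwp

S => V   [S -> V]
V => wS   [V -> w S]
wS => wV   [S -> V]
wV => wwS   [V -> w S]
wwS => wwSp   [S -> S p]
wwSp => wwVp   [S -> V]
wwVp => wwuwp   [V -> u w]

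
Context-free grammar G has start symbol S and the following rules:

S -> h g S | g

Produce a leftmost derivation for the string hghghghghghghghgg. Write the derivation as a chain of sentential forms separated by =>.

S => hgS => hghgS => hghghgS => hghghghgS => hghghghghgS => hghghghghghgS => hghghghghghghgS => hghghghghghghghgS => hghghghghghghghgg

S => hgS   [S -> h g S]
hgS => hghgS   [S -> h g S]
hghgS => hghghgS   [S -> h g S]
hghghgS => hghghghgS   [S -> h g S]
hghghghgS => hghghghghgS   [S -> h g S]
hghghghghgS => hghghghghghgS   [S -> h g S]
hghghghghghgS => hghghghghghghgS   [S -> h g S]
hghghghghghghgS => hghghghghghghghgS   [S -> h g S]
hghghghghghghghgS => hghghghghghghghgg   [S -> g]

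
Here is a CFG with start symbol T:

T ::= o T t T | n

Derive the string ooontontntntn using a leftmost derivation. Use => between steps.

T => oTtT   [T ::= o T t T]
oTtT => ooTtTtT   [T ::= o T t T]
ooTtTtT => oooTtTtTtT   [T ::= o T t T]
oooTtTtTtT => ooontTtTtT   [T ::= n]
ooontTtTtT => ooontoTtTtTtT   [T ::= o T t T]
ooontoTtTtTtT => ooontontTtTtT   [T ::= n]
ooontontTtTtT => ooontontntTtT   [T ::= n]
ooontontntTtT => ooontontntntT   [T ::= n]
ooontontntntT => ooontontntntn   [T ::= n]

T => oTtT => ooTtTtT => oooTtTtTtT => ooontTtTtT => ooontoTtTtTtT => ooontontTtTtT => ooontontntTtT => ooontontntntT => ooontontntntn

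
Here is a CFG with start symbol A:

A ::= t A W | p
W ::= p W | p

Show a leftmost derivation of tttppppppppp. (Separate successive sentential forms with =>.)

A => tAW => ttAWW => tttAWWW => tttpWWW => tttppWWW => tttpppWW => tttppppWW => tttpppppWW => tttppppppWW => tttpppppppW => tttppppppppW => tttppppppppp

A => tAW   [A ::= t A W]
tAW => ttAWW   [A ::= t A W]
ttAWW => tttAWWW   [A ::= t A W]
tttAWWW => tttpWWW   [A ::= p]
tttpWWW => tttppWWW   [W ::= p W]
tttppWWW => tttpppWW   [W ::= p]
tttpppWW => tttppppWW   [W ::= p W]
tttppppWW => tttpppppWW   [W ::= p W]
tttpppppWW => tttppppppWW   [W ::= p W]
tttppppppWW => tttpppppppW   [W ::= p]
tttpppppppW => tttppppppppW   [W ::= p W]
tttppppppppW => tttppppppppp   [W ::= p]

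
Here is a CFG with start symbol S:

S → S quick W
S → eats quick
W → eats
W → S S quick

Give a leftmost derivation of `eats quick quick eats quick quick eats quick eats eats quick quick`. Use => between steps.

S => S quick W   [S → S quick W]
S quick W => eats quick quick W   [S → eats quick]
eats quick quick W => eats quick quick S S quick   [W → S S quick]
eats quick quick S S quick => eats quick quick S quick W S quick   [S → S quick W]
eats quick quick S quick W S quick => eats quick quick S quick W quick W S quick   [S → S quick W]
eats quick quick S quick W quick W S quick => eats quick quick eats quick quick W quick W S quick   [S → eats quick]
eats quick quick eats quick quick W quick W S quick => eats quick quick eats quick quick eats quick W S quick   [W → eats]
eats quick quick eats quick quick eats quick W S quick => eats quick quick eats quick quick eats quick eats S quick   [W → eats]
eats quick quick eats quick quick eats quick eats S quick => eats quick quick eats quick quick eats quick eats eats quick quick   [S → eats quick]

S => S quick W => eats quick quick W => eats quick quick S S quick => eats quick quick S quick W S quick => eats quick quick S quick W quick W S quick => eats quick quick eats quick quick W quick W S quick => eats quick quick eats quick quick eats quick W S quick => eats quick quick eats quick quick eats quick eats S quick => eats quick quick eats quick quick eats quick eats eats quick quick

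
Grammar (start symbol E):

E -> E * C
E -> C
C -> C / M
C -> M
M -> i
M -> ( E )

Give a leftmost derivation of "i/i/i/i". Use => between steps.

E => C => C/M => C/M/M => C/M/M/M => M/M/M/M => i/M/M/M => i/i/M/M => i/i/i/M => i/i/i/i

E => C   [E -> C]
C => C/M   [C -> C / M]
C/M => C/M/M   [C -> C / M]
C/M/M => C/M/M/M   [C -> C / M]
C/M/M/M => M/M/M/M   [C -> M]
M/M/M/M => i/M/M/M   [M -> i]
i/M/M/M => i/i/M/M   [M -> i]
i/i/M/M => i/i/i/M   [M -> i]
i/i/i/M => i/i/i/i   [M -> i]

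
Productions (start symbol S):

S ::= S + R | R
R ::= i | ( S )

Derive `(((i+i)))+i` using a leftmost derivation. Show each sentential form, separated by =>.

S => S+R => R+R => (S)+R => (R)+R => ((S))+R => ((R))+R => (((S)))+R => (((S+R)))+R => (((R+R)))+R => (((i+R)))+R => (((i+i)))+R => (((i+i)))+i

S => S+R   [S ::= S + R]
S+R => R+R   [S ::= R]
R+R => (S)+R   [R ::= ( S )]
(S)+R => (R)+R   [S ::= R]
(R)+R => ((S))+R   [R ::= ( S )]
((S))+R => ((R))+R   [S ::= R]
((R))+R => (((S)))+R   [R ::= ( S )]
(((S)))+R => (((S+R)))+R   [S ::= S + R]
(((S+R)))+R => (((R+R)))+R   [S ::= R]
(((R+R)))+R => (((i+R)))+R   [R ::= i]
(((i+R)))+R => (((i+i)))+R   [R ::= i]
(((i+i)))+R => (((i+i)))+i   [R ::= i]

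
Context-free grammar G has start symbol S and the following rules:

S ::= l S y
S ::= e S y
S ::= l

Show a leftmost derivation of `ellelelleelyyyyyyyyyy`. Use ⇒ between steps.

S⇒eSy⇒elSyy⇒ellSyyy⇒elleSyyyy⇒ellelSyyyyy⇒elleleSyyyyyy⇒ellelelSyyyyyyy⇒ellelellSyyyyyyyy⇒ellelelleSyyyyyyyyy⇒ellelelleeSyyyyyyyyyy⇒ellelelleelyyyyyyyyyy

S ⇒ eSy   [S ::= e S y]
eSy ⇒ elSyy   [S ::= l S y]
elSyy ⇒ ellSyyy   [S ::= l S y]
ellSyyy ⇒ elleSyyyy   [S ::= e S y]
elleSyyyy ⇒ ellelSyyyyy   [S ::= l S y]
ellelSyyyyy ⇒ elleleSyyyyyy   [S ::= e S y]
elleleSyyyyyy ⇒ ellelelSyyyyyyy   [S ::= l S y]
ellelelSyyyyyyy ⇒ ellelellSyyyyyyyy   [S ::= l S y]
ellelellSyyyyyyyy ⇒ ellelelleSyyyyyyyyy   [S ::= e S y]
ellelelleSyyyyyyyyy ⇒ ellelelleeSyyyyyyyyyy   [S ::= e S y]
ellelelleeSyyyyyyyyyy ⇒ ellelelleelyyyyyyyyyy   [S ::= l]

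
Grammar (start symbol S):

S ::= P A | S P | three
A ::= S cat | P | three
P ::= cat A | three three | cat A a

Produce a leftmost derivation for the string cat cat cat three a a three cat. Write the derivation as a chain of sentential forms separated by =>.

S => P A => cat A a A => cat P a A => cat cat A a A => cat cat P a A => cat cat cat A a a A => cat cat cat three a a A => cat cat cat three a a S cat => cat cat cat three a a three cat

S => P A   [S ::= P A]
P A => cat A a A   [P ::= cat A a]
cat A a A => cat P a A   [A ::= P]
cat P a A => cat cat A a A   [P ::= cat A]
cat cat A a A => cat cat P a A   [A ::= P]
cat cat P a A => cat cat cat A a a A   [P ::= cat A a]
cat cat cat A a a A => cat cat cat three a a A   [A ::= three]
cat cat cat three a a A => cat cat cat three a a S cat   [A ::= S cat]
cat cat cat three a a S cat => cat cat cat three a a three cat   [S ::= three]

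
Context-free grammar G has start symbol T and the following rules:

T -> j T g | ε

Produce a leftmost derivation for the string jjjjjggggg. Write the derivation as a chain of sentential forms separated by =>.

T=>jTg=>jjTgg=>jjjTggg=>jjjjTgggg=>jjjjjTggggg=>jjjjjggggg

T => jTg   [T -> j T g]
jTg => jjTgg   [T -> j T g]
jjTgg => jjjTggg   [T -> j T g]
jjjTggg => jjjjTgggg   [T -> j T g]
jjjjTgggg => jjjjjTggggg   [T -> j T g]
jjjjjTggggg => jjjjjggggg   [T -> ε]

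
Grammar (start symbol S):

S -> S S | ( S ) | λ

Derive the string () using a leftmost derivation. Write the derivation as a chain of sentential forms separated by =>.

S => SS   [S -> S S]
SS => SSS   [S -> S S]
SSS => (S)SS   [S -> ( S )]
(S)SS => ()SS   [S -> λ]
()SS => ()S   [S -> λ]
()S => ()   [S -> λ]

S => SS => SSS => (S)SS => ()SS => ()S => ()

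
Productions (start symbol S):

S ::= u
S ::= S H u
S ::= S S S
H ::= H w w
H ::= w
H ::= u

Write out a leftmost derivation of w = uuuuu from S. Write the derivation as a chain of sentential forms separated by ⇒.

S⇒SHu⇒SSSHu⇒uSSHu⇒uuSHu⇒uuuHu⇒uuuuu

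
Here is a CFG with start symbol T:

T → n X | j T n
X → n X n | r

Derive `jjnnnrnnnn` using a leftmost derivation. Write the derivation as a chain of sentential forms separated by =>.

T => jTn => jjTnn => jjnXnn => jjnnXnnn => jjnnnXnnnn => jjnnnrnnnn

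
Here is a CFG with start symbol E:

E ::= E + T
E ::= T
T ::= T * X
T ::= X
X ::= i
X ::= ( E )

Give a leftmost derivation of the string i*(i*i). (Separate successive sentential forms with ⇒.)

E⇒T⇒T*X⇒X*X⇒i*X⇒i*(E)⇒i*(T)⇒i*(T*X)⇒i*(X*X)⇒i*(i*X)⇒i*(i*i)

E ⇒ T   [E ::= T]
T ⇒ T*X   [T ::= T * X]
T*X ⇒ X*X   [T ::= X]
X*X ⇒ i*X   [X ::= i]
i*X ⇒ i*(E)   [X ::= ( E )]
i*(E) ⇒ i*(T)   [E ::= T]
i*(T) ⇒ i*(T*X)   [T ::= T * X]
i*(T*X) ⇒ i*(X*X)   [T ::= X]
i*(X*X) ⇒ i*(i*X)   [X ::= i]
i*(i*X) ⇒ i*(i*i)   [X ::= i]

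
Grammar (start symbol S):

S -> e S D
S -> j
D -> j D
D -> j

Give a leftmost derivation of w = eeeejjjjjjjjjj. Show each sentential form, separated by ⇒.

S ⇒ eSD ⇒ eeSDD ⇒ eeeSDDD ⇒ eeeeSDDDD ⇒ eeeejDDDD ⇒ eeeejjDDDD ⇒ eeeejjjDDDD ⇒ eeeejjjjDDDD ⇒ eeeejjjjjDDDD ⇒ eeeejjjjjjDDDD ⇒ eeeejjjjjjjDDD ⇒ eeeejjjjjjjjDD ⇒ eeeejjjjjjjjjD ⇒ eeeejjjjjjjjjj

S ⇒ eSD   [S -> e S D]
eSD ⇒ eeSDD   [S -> e S D]
eeSDD ⇒ eeeSDDD   [S -> e S D]
eeeSDDD ⇒ eeeeSDDDD   [S -> e S D]
eeeeSDDDD ⇒ eeeejDDDD   [S -> j]
eeeejDDDD ⇒ eeeejjDDDD   [D -> j D]
eeeejjDDDD ⇒ eeeejjjDDDD   [D -> j D]
eeeejjjDDDD ⇒ eeeejjjjDDDD   [D -> j D]
eeeejjjjDDDD ⇒ eeeejjjjjDDDD   [D -> j D]
eeeejjjjjDDDD ⇒ eeeejjjjjjDDDD   [D -> j D]
eeeejjjjjjDDDD ⇒ eeeejjjjjjjDDD   [D -> j]
eeeejjjjjjjDDD ⇒ eeeejjjjjjjjDD   [D -> j]
eeeejjjjjjjjDD ⇒ eeeejjjjjjjjjD   [D -> j]
eeeejjjjjjjjjD ⇒ eeeejjjjjjjjjj   [D -> j]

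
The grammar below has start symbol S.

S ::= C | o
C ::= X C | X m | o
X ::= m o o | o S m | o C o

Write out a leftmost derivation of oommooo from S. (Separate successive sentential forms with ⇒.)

S ⇒ C   [S ::= C]
C ⇒ XC   [C ::= X C]
XC ⇒ oSmC   [X ::= o S m]
oSmC ⇒ oomC   [S ::= o]
oomC ⇒ oomXC   [C ::= X C]
oomXC ⇒ oommooC   [X ::= m o o]
oommooC ⇒ oommooo   [C ::= o]

S⇒C⇒XC⇒oSmC⇒oomC⇒oomXC⇒oommooC⇒oommooo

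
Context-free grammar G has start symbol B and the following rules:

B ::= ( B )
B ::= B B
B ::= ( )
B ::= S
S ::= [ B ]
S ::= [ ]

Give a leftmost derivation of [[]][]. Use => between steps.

B => BB   [B ::= B B]
BB => SB   [B ::= S]
SB => [B]B   [S ::= [ B ]]
[B]B => [S]B   [B ::= S]
[S]B => [[]]B   [S ::= [ ]]
[[]]B => [[]]S   [B ::= S]
[[]]S => [[]][]   [S ::= [ ]]

B => BB => SB => [B]B => [S]B => [[]]B => [[]]S => [[]][]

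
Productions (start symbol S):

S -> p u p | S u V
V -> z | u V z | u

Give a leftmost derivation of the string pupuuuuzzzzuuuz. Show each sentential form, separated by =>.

S => SuV => SuVuV => pupuVuV => pupuuVzuV => pupuuuVzzuV => pupuuuuVzzzuV => pupuuuuzzzzuV => pupuuuuzzzzuuVz => pupuuuuzzzzuuuz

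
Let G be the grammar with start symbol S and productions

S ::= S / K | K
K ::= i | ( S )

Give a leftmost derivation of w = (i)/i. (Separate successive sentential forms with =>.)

S=>S/K=>K/K=>(S)/K=>(K)/K=>(i)/K=>(i)/i

S => S/K   [S ::= S / K]
S/K => K/K   [S ::= K]
K/K => (S)/K   [K ::= ( S )]
(S)/K => (K)/K   [S ::= K]
(K)/K => (i)/K   [K ::= i]
(i)/K => (i)/i   [K ::= i]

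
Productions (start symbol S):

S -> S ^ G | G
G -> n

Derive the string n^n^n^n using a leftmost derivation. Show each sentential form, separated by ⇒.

S ⇒ S^G ⇒ S^G^G ⇒ S^G^G^G ⇒ G^G^G^G ⇒ n^G^G^G ⇒ n^n^G^G ⇒ n^n^n^G ⇒ n^n^n^n

S ⇒ S^G   [S -> S ^ G]
S^G ⇒ S^G^G   [S -> S ^ G]
S^G^G ⇒ S^G^G^G   [S -> S ^ G]
S^G^G^G ⇒ G^G^G^G   [S -> G]
G^G^G^G ⇒ n^G^G^G   [G -> n]
n^G^G^G ⇒ n^n^G^G   [G -> n]
n^n^G^G ⇒ n^n^n^G   [G -> n]
n^n^n^G ⇒ n^n^n^n   [G -> n]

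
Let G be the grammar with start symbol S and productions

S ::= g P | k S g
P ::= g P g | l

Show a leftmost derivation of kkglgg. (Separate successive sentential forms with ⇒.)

S ⇒ kSg ⇒ kkSgg ⇒ kkgPgg ⇒ kkglgg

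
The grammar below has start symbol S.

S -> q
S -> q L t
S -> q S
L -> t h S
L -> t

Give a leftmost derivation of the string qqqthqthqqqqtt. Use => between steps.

S => qS => qqS => qqqLt => qqqthSt => qqqthqLtt => qqqthqthStt => qqqthqthqStt => qqqthqthqqStt => qqqthqthqqqStt => qqqthqthqqqqtt

S => qS   [S -> q S]
qS => qqS   [S -> q S]
qqS => qqqLt   [S -> q L t]
qqqLt => qqqthSt   [L -> t h S]
qqqthSt => qqqthqLtt   [S -> q L t]
qqqthqLtt => qqqthqthStt   [L -> t h S]
qqqthqthStt => qqqthqthqStt   [S -> q S]
qqqthqthqStt => qqqthqthqqStt   [S -> q S]
qqqthqthqqStt => qqqthqthqqqStt   [S -> q S]
qqqthqthqqqStt => qqqthqthqqqqtt   [S -> q]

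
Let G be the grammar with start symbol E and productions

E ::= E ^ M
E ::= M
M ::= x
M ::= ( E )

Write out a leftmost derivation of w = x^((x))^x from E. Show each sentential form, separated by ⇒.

E ⇒ E^M   [E ::= E ^ M]
E^M ⇒ E^M^M   [E ::= E ^ M]
E^M^M ⇒ M^M^M   [E ::= M]
M^M^M ⇒ x^M^M   [M ::= x]
x^M^M ⇒ x^(E)^M   [M ::= ( E )]
x^(E)^M ⇒ x^(M)^M   [E ::= M]
x^(M)^M ⇒ x^((E))^M   [M ::= ( E )]
x^((E))^M ⇒ x^((M))^M   [E ::= M]
x^((M))^M ⇒ x^((x))^M   [M ::= x]
x^((x))^M ⇒ x^((x))^x   [M ::= x]

E ⇒ E^M ⇒ E^M^M ⇒ M^M^M ⇒ x^M^M ⇒ x^(E)^M ⇒ x^(M)^M ⇒ x^((E))^M ⇒ x^((M))^M ⇒ x^((x))^M ⇒ x^((x))^x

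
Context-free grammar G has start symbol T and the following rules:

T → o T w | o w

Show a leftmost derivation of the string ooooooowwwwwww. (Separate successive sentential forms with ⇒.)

T ⇒ oTw ⇒ ooTww ⇒ oooTwww ⇒ ooooTwwww ⇒ oooooTwwwww ⇒ ooooooTwwwwww ⇒ ooooooowwwwwww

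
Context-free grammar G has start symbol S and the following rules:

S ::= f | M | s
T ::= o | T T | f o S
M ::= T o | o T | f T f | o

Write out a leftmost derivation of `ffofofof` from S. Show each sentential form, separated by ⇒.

S ⇒ M   [S ::= M]
M ⇒ fTf   [M ::= f T f]
fTf ⇒ fTTf   [T ::= T T]
fTTf ⇒ ffoSTf   [T ::= f o S]
ffoSTf ⇒ ffoMTf   [S ::= M]
ffoMTf ⇒ ffofTfTf   [M ::= f T f]
ffofTfTf ⇒ ffofofTf   [T ::= o]
ffofofTf ⇒ ffofofof   [T ::= o]

S ⇒ M ⇒ fTf ⇒ fTTf ⇒ ffoSTf ⇒ ffoMTf ⇒ ffofTfTf ⇒ ffofofTf ⇒ ffofofof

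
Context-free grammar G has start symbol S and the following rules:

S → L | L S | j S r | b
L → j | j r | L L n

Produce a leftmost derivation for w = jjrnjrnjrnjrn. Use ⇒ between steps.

S ⇒ L   [S → L]
L ⇒ LLn   [L → L L n]
LLn ⇒ LLnLn   [L → L L n]
LLnLn ⇒ LLnLnLn   [L → L L n]
LLnLnLn ⇒ LLnLnLnLn   [L → L L n]
LLnLnLnLn ⇒ jLnLnLnLn   [L → j]
jLnLnLnLn ⇒ jjrnLnLnLn   [L → j r]
jjrnLnLnLn ⇒ jjrnjrnLnLn   [L → j r]
jjrnjrnLnLn ⇒ jjrnjrnjrnLn   [L → j r]
jjrnjrnjrnLn ⇒ jjrnjrnjrnjrn   [L → j r]

S ⇒ L ⇒ LLn ⇒ LLnLn ⇒ LLnLnLn ⇒ LLnLnLnLn ⇒ jLnLnLnLn ⇒ jjrnLnLnLn ⇒ jjrnjrnLnLn ⇒ jjrnjrnjrnLn ⇒ jjrnjrnjrnjrn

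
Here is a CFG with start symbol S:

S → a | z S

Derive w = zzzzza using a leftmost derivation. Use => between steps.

S => zS   [S → z S]
zS => zzS   [S → z S]
zzS => zzzS   [S → z S]
zzzS => zzzzS   [S → z S]
zzzzS => zzzzzS   [S → z S]
zzzzzS => zzzzza   [S → a]

S => zS => zzS => zzzS => zzzzS => zzzzzS => zzzzza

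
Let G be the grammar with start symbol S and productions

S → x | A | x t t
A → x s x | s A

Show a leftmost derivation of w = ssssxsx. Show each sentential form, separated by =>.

S => A => sA => ssA => sssA => ssssA => ssssxsx

S => A   [S → A]
A => sA   [A → s A]
sA => ssA   [A → s A]
ssA => sssA   [A → s A]
sssA => ssssA   [A → s A]
ssssA => ssssxsx   [A → x s x]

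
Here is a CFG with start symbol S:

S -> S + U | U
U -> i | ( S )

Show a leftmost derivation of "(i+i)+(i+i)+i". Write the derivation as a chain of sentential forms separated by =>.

S=>S+U=>S+U+U=>U+U+U=>(S)+U+U=>(S+U)+U+U=>(U+U)+U+U=>(i+U)+U+U=>(i+i)+U+U=>(i+i)+(S)+U=>(i+i)+(S+U)+U=>(i+i)+(U+U)+U=>(i+i)+(i+U)+U=>(i+i)+(i+i)+U=>(i+i)+(i+i)+i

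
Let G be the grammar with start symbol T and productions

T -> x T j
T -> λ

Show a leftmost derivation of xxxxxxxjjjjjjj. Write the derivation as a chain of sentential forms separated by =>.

T => xTj   [T -> x T j]
xTj => xxTjj   [T -> x T j]
xxTjj => xxxTjjj   [T -> x T j]
xxxTjjj => xxxxTjjjj   [T -> x T j]
xxxxTjjjj => xxxxxTjjjjj   [T -> x T j]
xxxxxTjjjjj => xxxxxxTjjjjjj   [T -> x T j]
xxxxxxTjjjjjj => xxxxxxxTjjjjjjj   [T -> x T j]
xxxxxxxTjjjjjjj => xxxxxxxjjjjjjj   [T -> λ]

T=>xTj=>xxTjj=>xxxTjjj=>xxxxTjjjj=>xxxxxTjjjjj=>xxxxxxTjjjjjj=>xxxxxxxTjjjjjjj=>xxxxxxxjjjjjjj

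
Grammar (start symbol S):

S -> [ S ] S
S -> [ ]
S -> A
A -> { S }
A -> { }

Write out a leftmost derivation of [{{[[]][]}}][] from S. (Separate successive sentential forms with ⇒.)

S ⇒ [S]S ⇒ [A]S ⇒ [{S}]S ⇒ [{A}]S ⇒ [{{S}}]S ⇒ [{{[S]S}}]S ⇒ [{{[[]]S}}]S ⇒ [{{[[]][]}}]S ⇒ [{{[[]][]}}][]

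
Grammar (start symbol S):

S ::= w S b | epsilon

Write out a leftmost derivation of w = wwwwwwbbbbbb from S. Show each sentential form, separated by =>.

S => wSb => wwSbb => wwwSbbb => wwwwSbbbb => wwwwwSbbbbb => wwwwwwSbbbbbb => wwwwwwbbbbbb

S => wSb   [S ::= w S b]
wSb => wwSbb   [S ::= w S b]
wwSbb => wwwSbbb   [S ::= w S b]
wwwSbbb => wwwwSbbbb   [S ::= w S b]
wwwwSbbbb => wwwwwSbbbbb   [S ::= w S b]
wwwwwSbbbbb => wwwwwwSbbbbbb   [S ::= w S b]
wwwwwwSbbbbbb => wwwwwwbbbbbb   [S ::= epsilon]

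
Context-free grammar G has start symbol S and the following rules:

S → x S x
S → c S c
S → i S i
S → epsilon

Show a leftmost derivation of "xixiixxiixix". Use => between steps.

S=>xSx=>xiSix=>xixSxix=>xixiSixix=>xixiiSiixix=>xixiixSxiixix=>xixiixxiixix

S => xSx   [S → x S x]
xSx => xiSix   [S → i S i]
xiSix => xixSxix   [S → x S x]
xixSxix => xixiSixix   [S → i S i]
xixiSixix => xixiiSiixix   [S → i S i]
xixiiSiixix => xixiixSxiixix   [S → x S x]
xixiixSxiixix => xixiixxiixix   [S → epsilon]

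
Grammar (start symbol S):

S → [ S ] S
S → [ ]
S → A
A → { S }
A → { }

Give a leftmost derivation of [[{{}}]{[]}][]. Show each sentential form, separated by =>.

S => [S]S => [[S]S]S => [[A]S]S => [[{S}]S]S => [[{A}]S]S => [[{{}}]S]S => [[{{}}]A]S => [[{{}}]{S}]S => [[{{}}]{[]}]S => [[{{}}]{[]}][]

S => [S]S   [S → [ S ] S]
[S]S => [[S]S]S   [S → [ S ] S]
[[S]S]S => [[A]S]S   [S → A]
[[A]S]S => [[{S}]S]S   [A → { S }]
[[{S}]S]S => [[{A}]S]S   [S → A]
[[{A}]S]S => [[{{}}]S]S   [A → { }]
[[{{}}]S]S => [[{{}}]A]S   [S → A]
[[{{}}]A]S => [[{{}}]{S}]S   [A → { S }]
[[{{}}]{S}]S => [[{{}}]{[]}]S   [S → [ ]]
[[{{}}]{[]}]S => [[{{}}]{[]}][]   [S → [ ]]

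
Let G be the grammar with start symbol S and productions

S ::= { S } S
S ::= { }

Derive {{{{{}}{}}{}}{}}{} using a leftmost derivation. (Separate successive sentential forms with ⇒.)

S ⇒ {S}S   [S ::= { S } S]
{S}S ⇒ {{S}S}S   [S ::= { S } S]
{{S}S}S ⇒ {{{S}S}S}S   [S ::= { S } S]
{{{S}S}S}S ⇒ {{{{S}S}S}S}S   [S ::= { S } S]
{{{{S}S}S}S}S ⇒ {{{{{}}S}S}S}S   [S ::= { }]
{{{{{}}S}S}S}S ⇒ {{{{{}}{}}S}S}S   [S ::= { }]
{{{{{}}{}}S}S}S ⇒ {{{{{}}{}}{}}S}S   [S ::= { }]
{{{{{}}{}}{}}S}S ⇒ {{{{{}}{}}{}}{}}S   [S ::= { }]
{{{{{}}{}}{}}{}}S ⇒ {{{{{}}{}}{}}{}}{}   [S ::= { }]

S ⇒ {S}S ⇒ {{S}S}S ⇒ {{{S}S}S}S ⇒ {{{{S}S}S}S}S ⇒ {{{{{}}S}S}S}S ⇒ {{{{{}}{}}S}S}S ⇒ {{{{{}}{}}{}}S}S ⇒ {{{{{}}{}}{}}{}}S ⇒ {{{{{}}{}}{}}{}}{}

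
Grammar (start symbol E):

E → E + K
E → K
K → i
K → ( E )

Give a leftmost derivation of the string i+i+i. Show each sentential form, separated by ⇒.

E ⇒ E+K ⇒ E+K+K ⇒ K+K+K ⇒ i+K+K ⇒ i+i+K ⇒ i+i+i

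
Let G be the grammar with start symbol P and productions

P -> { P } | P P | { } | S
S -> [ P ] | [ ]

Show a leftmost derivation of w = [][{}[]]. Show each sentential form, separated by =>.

P => PP => SP => []P => []S => [][P] => [][PP] => [][{}P] => [][{}S] => [][{}[]]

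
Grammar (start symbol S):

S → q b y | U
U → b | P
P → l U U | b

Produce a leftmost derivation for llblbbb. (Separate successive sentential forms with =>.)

S => U   [S → U]
U => P   [U → P]
P => lUU   [P → l U U]
lUU => lPU   [U → P]
lPU => llUUU   [P → l U U]
llUUU => llbUU   [U → b]
llbUU => llbPU   [U → P]
llbPU => llblUUU   [P → l U U]
llblUUU => llblPUU   [U → P]
llblPUU => llblbUU   [P → b]
llblbUU => llblbbU   [U → b]
llblbbU => llblbbb   [U → b]

S => U => P => lUU => lPU => llUUU => llbUU => llbPU => llblUUU => llblPUU => llblbUU => llblbbU => llblbbb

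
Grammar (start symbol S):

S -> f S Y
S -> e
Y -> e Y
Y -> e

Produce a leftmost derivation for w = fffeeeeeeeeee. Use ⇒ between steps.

S⇒fSY⇒ffSYY⇒fffSYYY⇒fffeYYY⇒fffeeYYY⇒fffeeeYYY⇒fffeeeeYYY⇒fffeeeeeYYY⇒fffeeeeeeYYY⇒fffeeeeeeeYY⇒fffeeeeeeeeY⇒fffeeeeeeeeeY⇒fffeeeeeeeeee

S ⇒ fSY   [S -> f S Y]
fSY ⇒ ffSYY   [S -> f S Y]
ffSYY ⇒ fffSYYY   [S -> f S Y]
fffSYYY ⇒ fffeYYY   [S -> e]
fffeYYY ⇒ fffeeYYY   [Y -> e Y]
fffeeYYY ⇒ fffeeeYYY   [Y -> e Y]
fffeeeYYY ⇒ fffeeeeYYY   [Y -> e Y]
fffeeeeYYY ⇒ fffeeeeeYYY   [Y -> e Y]
fffeeeeeYYY ⇒ fffeeeeeeYYY   [Y -> e Y]
fffeeeeeeYYY ⇒ fffeeeeeeeYY   [Y -> e]
fffeeeeeeeYY ⇒ fffeeeeeeeeY   [Y -> e]
fffeeeeeeeeY ⇒ fffeeeeeeeeeY   [Y -> e Y]
fffeeeeeeeeeY ⇒ fffeeeeeeeeee   [Y -> e]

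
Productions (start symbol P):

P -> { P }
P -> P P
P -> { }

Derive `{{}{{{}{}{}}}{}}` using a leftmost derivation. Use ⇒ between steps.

P ⇒ {P} ⇒ {PP} ⇒ {PPP} ⇒ {{}PP} ⇒ {{}{P}P} ⇒ {{}{{P}}P} ⇒ {{}{{PP}}P} ⇒ {{}{{PPP}}P} ⇒ {{}{{{}PP}}P} ⇒ {{}{{{}{}P}}P} ⇒ {{}{{{}{}{}}}P} ⇒ {{}{{{}{}{}}}{}}

P ⇒ {P}   [P -> { P }]
{P} ⇒ {PP}   [P -> P P]
{PP} ⇒ {PPP}   [P -> P P]
{PPP} ⇒ {{}PP}   [P -> { }]
{{}PP} ⇒ {{}{P}P}   [P -> { P }]
{{}{P}P} ⇒ {{}{{P}}P}   [P -> { P }]
{{}{{P}}P} ⇒ {{}{{PP}}P}   [P -> P P]
{{}{{PP}}P} ⇒ {{}{{PPP}}P}   [P -> P P]
{{}{{PPP}}P} ⇒ {{}{{{}PP}}P}   [P -> { }]
{{}{{{}PP}}P} ⇒ {{}{{{}{}P}}P}   [P -> { }]
{{}{{{}{}P}}P} ⇒ {{}{{{}{}{}}}P}   [P -> { }]
{{}{{{}{}{}}}P} ⇒ {{}{{{}{}{}}}{}}   [P -> { }]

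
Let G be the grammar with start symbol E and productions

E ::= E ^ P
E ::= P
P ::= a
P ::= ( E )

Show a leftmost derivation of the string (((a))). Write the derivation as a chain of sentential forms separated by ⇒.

E ⇒ P ⇒ (E) ⇒ (P) ⇒ ((E)) ⇒ ((P)) ⇒ (((E))) ⇒ (((P))) ⇒ (((a)))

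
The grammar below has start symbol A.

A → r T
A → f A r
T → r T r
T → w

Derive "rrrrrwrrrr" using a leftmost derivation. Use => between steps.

A => rT => rrTr => rrrTrr => rrrrTrrr => rrrrrTrrrr => rrrrrwrrrr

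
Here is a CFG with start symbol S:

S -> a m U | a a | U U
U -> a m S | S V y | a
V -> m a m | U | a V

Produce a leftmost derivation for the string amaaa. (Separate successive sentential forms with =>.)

S=>UU=>amSU=>amUUU=>amaUU=>amaaU=>amaaa

S => UU   [S -> U U]
UU => amSU   [U -> a m S]
amSU => amUUU   [S -> U U]
amUUU => amaUU   [U -> a]
amaUU => amaaU   [U -> a]
amaaU => amaaa   [U -> a]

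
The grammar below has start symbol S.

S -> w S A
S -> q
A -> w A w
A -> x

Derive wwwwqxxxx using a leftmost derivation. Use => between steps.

S => wSA   [S -> w S A]
wSA => wwSAA   [S -> w S A]
wwSAA => wwwSAAA   [S -> w S A]
wwwSAAA => wwwwSAAAA   [S -> w S A]
wwwwSAAAA => wwwwqAAAA   [S -> q]
wwwwqAAAA => wwwwqxAAA   [A -> x]
wwwwqxAAA => wwwwqxxAA   [A -> x]
wwwwqxxAA => wwwwqxxxA   [A -> x]
wwwwqxxxA => wwwwqxxxx   [A -> x]

S => wSA => wwSAA => wwwSAAA => wwwwSAAAA => wwwwqAAAA => wwwwqxAAA => wwwwqxxAA => wwwwqxxxA => wwwwqxxxx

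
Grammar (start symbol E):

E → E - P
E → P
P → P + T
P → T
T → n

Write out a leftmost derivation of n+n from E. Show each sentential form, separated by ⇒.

E ⇒ P   [E → P]
P ⇒ P+T   [P → P + T]
P+T ⇒ T+T   [P → T]
T+T ⇒ n+T   [T → n]
n+T ⇒ n+n   [T → n]

E ⇒ P ⇒ P+T ⇒ T+T ⇒ n+T ⇒ n+n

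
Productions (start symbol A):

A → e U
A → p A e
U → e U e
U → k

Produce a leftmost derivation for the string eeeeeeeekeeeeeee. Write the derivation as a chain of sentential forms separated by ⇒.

A ⇒ eU ⇒ eeUe ⇒ eeeUee ⇒ eeeeUeee ⇒ eeeeeUeeee ⇒ eeeeeeUeeeee ⇒ eeeeeeeUeeeeee ⇒ eeeeeeeeUeeeeeee ⇒ eeeeeeeekeeeeeee

A ⇒ eU   [A → e U]
eU ⇒ eeUe   [U → e U e]
eeUe ⇒ eeeUee   [U → e U e]
eeeUee ⇒ eeeeUeee   [U → e U e]
eeeeUeee ⇒ eeeeeUeeee   [U → e U e]
eeeeeUeeee ⇒ eeeeeeUeeeee   [U → e U e]
eeeeeeUeeeee ⇒ eeeeeeeUeeeeee   [U → e U e]
eeeeeeeUeeeeee ⇒ eeeeeeeeUeeeeeee   [U → e U e]
eeeeeeeeUeeeeeee ⇒ eeeeeeeekeeeeeee   [U → k]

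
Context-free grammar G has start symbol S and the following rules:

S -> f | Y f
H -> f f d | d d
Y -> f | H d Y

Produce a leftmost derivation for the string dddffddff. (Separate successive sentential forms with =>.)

S=>Yf=>HdYf=>dddYf=>dddHdYf=>dddffddYf=>dddffddff

S => Yf   [S -> Y f]
Yf => HdYf   [Y -> H d Y]
HdYf => dddYf   [H -> d d]
dddYf => dddHdYf   [Y -> H d Y]
dddHdYf => dddffddYf   [H -> f f d]
dddffddYf => dddffddff   [Y -> f]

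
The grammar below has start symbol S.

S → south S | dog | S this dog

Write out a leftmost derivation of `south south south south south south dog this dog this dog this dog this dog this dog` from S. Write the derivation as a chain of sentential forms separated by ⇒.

S ⇒ S this dog ⇒ S this dog this dog ⇒ S this dog this dog this dog ⇒ south S this dog this dog this dog ⇒ south S this dog this dog this dog this dog ⇒ south south S this dog this dog this dog this dog ⇒ south south south S this dog this dog this dog this dog ⇒ south south south south S this dog this dog this dog this dog ⇒ south south south south S this dog this dog this dog this dog this dog ⇒ south south south south south S this dog this dog this dog this dog this dog ⇒ south south south south south south S this dog this dog this dog this dog this dog ⇒ south south south south south south dog this dog this dog this dog this dog this dog

S ⇒ S this dog   [S → S this dog]
S this dog ⇒ S this dog this dog   [S → S this dog]
S this dog this dog ⇒ S this dog this dog this dog   [S → S this dog]
S this dog this dog this dog ⇒ south S this dog this dog this dog   [S → south S]
south S this dog this dog this dog ⇒ south S this dog this dog this dog this dog   [S → S this dog]
south S this dog this dog this dog this dog ⇒ south south S this dog this dog this dog this dog   [S → south S]
south south S this dog this dog this dog this dog ⇒ south south south S this dog this dog this dog this dog   [S → south S]
south south south S this dog this dog this dog this dog ⇒ south south south south S this dog this dog this dog this dog   [S → south S]
south south south south S this dog this dog this dog this dog ⇒ south south south south S this dog this dog this dog this dog this dog   [S → S this dog]
south south south south S this dog this dog this dog this dog this dog ⇒ south south south south south S this dog this dog this dog this dog this dog   [S → south S]
south south south south south S this dog this dog this dog this dog this dog ⇒ south south south south south south S this dog this dog this dog this dog this dog   [S → south S]
south south south south south south S this dog this dog this dog this dog this dog ⇒ south south south south south south dog this dog this dog this dog this dog this dog   [S → dog]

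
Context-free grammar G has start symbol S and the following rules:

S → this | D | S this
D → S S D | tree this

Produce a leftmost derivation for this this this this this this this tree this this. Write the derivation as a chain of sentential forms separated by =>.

S => S this => D this => S S D this => S this S D this => S this this S D this => this this this S D this => this this this this D this => this this this this S S D this => this this this this S this S D this => this this this this this this S D this => this this this this this this this D this => this this this this this this this tree this this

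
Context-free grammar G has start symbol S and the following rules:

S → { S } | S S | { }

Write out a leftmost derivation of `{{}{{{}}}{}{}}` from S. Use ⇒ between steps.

S⇒{S}⇒{SS}⇒{{}S}⇒{{}SS}⇒{{}SSS}⇒{{}{S}SS}⇒{{}{{S}}SS}⇒{{}{{{}}}SS}⇒{{}{{{}}}{}S}⇒{{}{{{}}}{}{}}

S ⇒ {S}   [S → { S }]
{S} ⇒ {SS}   [S → S S]
{SS} ⇒ {{}S}   [S → { }]
{{}S} ⇒ {{}SS}   [S → S S]
{{}SS} ⇒ {{}SSS}   [S → S S]
{{}SSS} ⇒ {{}{S}SS}   [S → { S }]
{{}{S}SS} ⇒ {{}{{S}}SS}   [S → { S }]
{{}{{S}}SS} ⇒ {{}{{{}}}SS}   [S → { }]
{{}{{{}}}SS} ⇒ {{}{{{}}}{}S}   [S → { }]
{{}{{{}}}{}S} ⇒ {{}{{{}}}{}{}}   [S → { }]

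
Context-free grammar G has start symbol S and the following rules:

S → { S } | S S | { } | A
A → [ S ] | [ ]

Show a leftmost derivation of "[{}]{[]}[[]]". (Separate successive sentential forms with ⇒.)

S ⇒ SS ⇒ AS ⇒ [S]S ⇒ [{}]S ⇒ [{}]SS ⇒ [{}]{S}S ⇒ [{}]{A}S ⇒ [{}]{[]}S ⇒ [{}]{[]}A ⇒ [{}]{[]}[S] ⇒ [{}]{[]}[A] ⇒ [{}]{[]}[[]]

S ⇒ SS   [S → S S]
SS ⇒ AS   [S → A]
AS ⇒ [S]S   [A → [ S ]]
[S]S ⇒ [{}]S   [S → { }]
[{}]S ⇒ [{}]SS   [S → S S]
[{}]SS ⇒ [{}]{S}S   [S → { S }]
[{}]{S}S ⇒ [{}]{A}S   [S → A]
[{}]{A}S ⇒ [{}]{[]}S   [A → [ ]]
[{}]{[]}S ⇒ [{}]{[]}A   [S → A]
[{}]{[]}A ⇒ [{}]{[]}[S]   [A → [ S ]]
[{}]{[]}[S] ⇒ [{}]{[]}[A]   [S → A]
[{}]{[]}[A] ⇒ [{}]{[]}[[]]   [A → [ ]]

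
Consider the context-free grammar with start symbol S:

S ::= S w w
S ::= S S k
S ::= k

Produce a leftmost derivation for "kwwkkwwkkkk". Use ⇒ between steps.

S ⇒ SSk ⇒ SSkSk ⇒ SwwSkSk ⇒ SSkwwSkSk ⇒ SwwSkwwSkSk ⇒ kwwSkwwSkSk ⇒ kwwkkwwSkSk ⇒ kwwkkwwkkSk ⇒ kwwkkwwkkkk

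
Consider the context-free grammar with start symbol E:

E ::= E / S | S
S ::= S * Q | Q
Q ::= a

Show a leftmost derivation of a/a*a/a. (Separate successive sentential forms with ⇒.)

E ⇒ E/S ⇒ E/S/S ⇒ S/S/S ⇒ Q/S/S ⇒ a/S/S ⇒ a/S*Q/S ⇒ a/Q*Q/S ⇒ a/a*Q/S ⇒ a/a*a/S ⇒ a/a*a/Q ⇒ a/a*a/a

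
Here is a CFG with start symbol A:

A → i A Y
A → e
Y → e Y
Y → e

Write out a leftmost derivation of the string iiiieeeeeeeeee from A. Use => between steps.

A=>iAY=>iiAYY=>iiiAYYY=>iiiiAYYYY=>iiiieYYYY=>iiiieeYYYY=>iiiieeeYYY=>iiiieeeeYYY=>iiiieeeeeYYY=>iiiieeeeeeYYY=>iiiieeeeeeeYYY=>iiiieeeeeeeeYY=>iiiieeeeeeeeeY=>iiiieeeeeeeeee

A => iAY   [A → i A Y]
iAY => iiAYY   [A → i A Y]
iiAYY => iiiAYYY   [A → i A Y]
iiiAYYY => iiiiAYYYY   [A → i A Y]
iiiiAYYYY => iiiieYYYY   [A → e]
iiiieYYYY => iiiieeYYYY   [Y → e Y]
iiiieeYYYY => iiiieeeYYY   [Y → e]
iiiieeeYYY => iiiieeeeYYY   [Y → e Y]
iiiieeeeYYY => iiiieeeeeYYY   [Y → e Y]
iiiieeeeeYYY => iiiieeeeeeYYY   [Y → e Y]
iiiieeeeeeYYY => iiiieeeeeeeYYY   [Y → e Y]
iiiieeeeeeeYYY => iiiieeeeeeeeYY   [Y → e]
iiiieeeeeeeeYY => iiiieeeeeeeeeY   [Y → e]
iiiieeeeeeeeeY => iiiieeeeeeeeee   [Y → e]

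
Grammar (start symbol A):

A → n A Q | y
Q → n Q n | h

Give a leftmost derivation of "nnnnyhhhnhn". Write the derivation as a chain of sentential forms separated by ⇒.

A ⇒ nAQ   [A → n A Q]
nAQ ⇒ nnAQQ   [A → n A Q]
nnAQQ ⇒ nnnAQQQ   [A → n A Q]
nnnAQQQ ⇒ nnnnAQQQQ   [A → n A Q]
nnnnAQQQQ ⇒ nnnnyQQQQ   [A → y]
nnnnyQQQQ ⇒ nnnnyhQQQ   [Q → h]
nnnnyhQQQ ⇒ nnnnyhhQQ   [Q → h]
nnnnyhhQQ ⇒ nnnnyhhhQ   [Q → h]
nnnnyhhhQ ⇒ nnnnyhhhnQn   [Q → n Q n]
nnnnyhhhnQn ⇒ nnnnyhhhnhn   [Q → h]

A⇒nAQ⇒nnAQQ⇒nnnAQQQ⇒nnnnAQQQQ⇒nnnnyQQQQ⇒nnnnyhQQQ⇒nnnnyhhQQ⇒nnnnyhhhQ⇒nnnnyhhhnQn⇒nnnnyhhhnhn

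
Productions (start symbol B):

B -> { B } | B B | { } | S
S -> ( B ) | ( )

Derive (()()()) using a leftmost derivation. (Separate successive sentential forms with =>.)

B => S => (B) => (BB) => (SB) => (()B) => (()BB) => (()SB) => (()()B) => (()()S) => (()()())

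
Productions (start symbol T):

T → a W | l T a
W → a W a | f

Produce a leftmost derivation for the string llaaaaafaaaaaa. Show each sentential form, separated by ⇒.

T⇒lTa⇒llTaa⇒llaWaa⇒llaaWaaa⇒llaaaWaaaa⇒llaaaaWaaaaa⇒llaaaaaWaaaaaa⇒llaaaaafaaaaaa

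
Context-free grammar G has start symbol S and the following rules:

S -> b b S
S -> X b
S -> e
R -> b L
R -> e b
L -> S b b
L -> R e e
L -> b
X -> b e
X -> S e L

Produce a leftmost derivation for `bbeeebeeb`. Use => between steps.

S => Xb => SeLb => bbSeLb => bbeeLb => bbeeReeb => bbeeebeeb

S => Xb   [S -> X b]
Xb => SeLb   [X -> S e L]
SeLb => bbSeLb   [S -> b b S]
bbSeLb => bbeeLb   [S -> e]
bbeeLb => bbeeReeb   [L -> R e e]
bbeeReeb => bbeeebeeb   [R -> e b]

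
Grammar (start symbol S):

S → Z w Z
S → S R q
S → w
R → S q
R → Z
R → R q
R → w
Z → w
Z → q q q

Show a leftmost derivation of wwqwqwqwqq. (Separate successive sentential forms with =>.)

S => SRq => SRqRq => SRqRqRq => SRqRqRqRq => wRqRqRqRq => wZqRqRqRq => wwqRqRqRq => wwqZqRqRq => wwqwqRqRq => wwqwqwqRq => wwqwqwqRqq => wwqwqwqwqq

S => SRq   [S → S R q]
SRq => SRqRq   [S → S R q]
SRqRq => SRqRqRq   [S → S R q]
SRqRqRq => SRqRqRqRq   [S → S R q]
SRqRqRqRq => wRqRqRqRq   [S → w]
wRqRqRqRq => wZqRqRqRq   [R → Z]
wZqRqRqRq => wwqRqRqRq   [Z → w]
wwqRqRqRq => wwqZqRqRq   [R → Z]
wwqZqRqRq => wwqwqRqRq   [Z → w]
wwqwqRqRq => wwqwqwqRq   [R → w]
wwqwqwqRq => wwqwqwqRqq   [R → R q]
wwqwqwqRqq => wwqwqwqwqq   [R → w]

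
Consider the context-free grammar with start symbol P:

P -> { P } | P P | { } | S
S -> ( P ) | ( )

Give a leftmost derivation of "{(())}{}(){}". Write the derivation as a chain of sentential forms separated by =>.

P => PP   [P -> P P]
PP => {P}P   [P -> { P }]
{P}P => {S}P   [P -> S]
{S}P => {(P)}P   [S -> ( P )]
{(P)}P => {(S)}P   [P -> S]
{(S)}P => {(())}P   [S -> ( )]
{(())}P => {(())}PP   [P -> P P]
{(())}PP => {(())}PPP   [P -> P P]
{(())}PPP => {(())}{}PP   [P -> { }]
{(())}{}PP => {(())}{}SP   [P -> S]
{(())}{}SP => {(())}{}()P   [S -> ( )]
{(())}{}()P => {(())}{}(){}   [P -> { }]

P=>PP=>{P}P=>{S}P=>{(P)}P=>{(S)}P=>{(())}P=>{(())}PP=>{(())}PPP=>{(())}{}PP=>{(())}{}SP=>{(())}{}()P=>{(())}{}(){}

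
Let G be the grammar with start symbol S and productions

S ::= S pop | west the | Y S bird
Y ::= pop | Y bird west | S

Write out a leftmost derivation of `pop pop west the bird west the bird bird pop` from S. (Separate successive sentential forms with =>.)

S => S pop   [S ::= S pop]
S pop => Y S bird pop   [S ::= Y S bird]
Y S bird pop => pop S bird pop   [Y ::= pop]
pop S bird pop => pop Y S bird bird pop   [S ::= Y S bird]
pop Y S bird bird pop => pop S S bird bird pop   [Y ::= S]
pop S S bird bird pop => pop Y S bird S bird bird pop   [S ::= Y S bird]
pop Y S bird S bird bird pop => pop pop S bird S bird bird pop   [Y ::= pop]
pop pop S bird S bird bird pop => pop pop west the bird S bird bird pop   [S ::= west the]
pop pop west the bird S bird bird pop => pop pop west the bird west the bird bird pop   [S ::= west the]

S => S pop => Y S bird pop => pop S bird pop => pop Y S bird bird pop => pop S S bird bird pop => pop Y S bird S bird bird pop => pop pop S bird S bird bird pop => pop pop west the bird S bird bird pop => pop pop west the bird west the bird bird pop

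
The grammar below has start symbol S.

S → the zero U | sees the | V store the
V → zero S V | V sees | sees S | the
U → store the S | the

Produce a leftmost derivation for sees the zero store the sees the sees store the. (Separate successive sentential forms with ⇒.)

S ⇒ V store the   [S → V store the]
V store the ⇒ V sees store the   [V → V sees]
V sees store the ⇒ sees S sees store the   [V → sees S]
sees S sees store the ⇒ sees the zero U sees store the   [S → the zero U]
sees the zero U sees store the ⇒ sees the zero store the S sees store the   [U → store the S]
sees the zero store the S sees store the ⇒ sees the zero store the sees the sees store the   [S → sees the]

S ⇒ V store the ⇒ V sees store the ⇒ sees S sees store the ⇒ sees the zero U sees store the ⇒ sees the zero store the S sees store the ⇒ sees the zero store the sees the sees store the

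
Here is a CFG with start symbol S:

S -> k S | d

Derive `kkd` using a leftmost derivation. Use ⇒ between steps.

S ⇒ kS   [S -> k S]
kS ⇒ kkS   [S -> k S]
kkS ⇒ kkd   [S -> d]

S⇒kS⇒kkS⇒kkd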